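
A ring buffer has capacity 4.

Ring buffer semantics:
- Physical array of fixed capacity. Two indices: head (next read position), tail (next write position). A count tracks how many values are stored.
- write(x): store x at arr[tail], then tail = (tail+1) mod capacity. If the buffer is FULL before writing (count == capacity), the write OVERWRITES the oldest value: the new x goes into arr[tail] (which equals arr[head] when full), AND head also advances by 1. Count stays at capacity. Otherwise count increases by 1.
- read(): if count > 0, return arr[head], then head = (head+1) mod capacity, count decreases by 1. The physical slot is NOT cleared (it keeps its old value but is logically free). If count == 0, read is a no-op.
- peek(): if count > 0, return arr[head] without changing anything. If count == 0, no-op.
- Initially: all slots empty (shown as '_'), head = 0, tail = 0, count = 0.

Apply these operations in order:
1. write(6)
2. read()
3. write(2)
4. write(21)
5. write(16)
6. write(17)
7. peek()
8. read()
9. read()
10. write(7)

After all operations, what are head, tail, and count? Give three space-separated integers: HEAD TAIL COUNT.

After op 1 (write(6)): arr=[6 _ _ _] head=0 tail=1 count=1
After op 2 (read()): arr=[6 _ _ _] head=1 tail=1 count=0
After op 3 (write(2)): arr=[6 2 _ _] head=1 tail=2 count=1
After op 4 (write(21)): arr=[6 2 21 _] head=1 tail=3 count=2
After op 5 (write(16)): arr=[6 2 21 16] head=1 tail=0 count=3
After op 6 (write(17)): arr=[17 2 21 16] head=1 tail=1 count=4
After op 7 (peek()): arr=[17 2 21 16] head=1 tail=1 count=4
After op 8 (read()): arr=[17 2 21 16] head=2 tail=1 count=3
After op 9 (read()): arr=[17 2 21 16] head=3 tail=1 count=2
After op 10 (write(7)): arr=[17 7 21 16] head=3 tail=2 count=3

Answer: 3 2 3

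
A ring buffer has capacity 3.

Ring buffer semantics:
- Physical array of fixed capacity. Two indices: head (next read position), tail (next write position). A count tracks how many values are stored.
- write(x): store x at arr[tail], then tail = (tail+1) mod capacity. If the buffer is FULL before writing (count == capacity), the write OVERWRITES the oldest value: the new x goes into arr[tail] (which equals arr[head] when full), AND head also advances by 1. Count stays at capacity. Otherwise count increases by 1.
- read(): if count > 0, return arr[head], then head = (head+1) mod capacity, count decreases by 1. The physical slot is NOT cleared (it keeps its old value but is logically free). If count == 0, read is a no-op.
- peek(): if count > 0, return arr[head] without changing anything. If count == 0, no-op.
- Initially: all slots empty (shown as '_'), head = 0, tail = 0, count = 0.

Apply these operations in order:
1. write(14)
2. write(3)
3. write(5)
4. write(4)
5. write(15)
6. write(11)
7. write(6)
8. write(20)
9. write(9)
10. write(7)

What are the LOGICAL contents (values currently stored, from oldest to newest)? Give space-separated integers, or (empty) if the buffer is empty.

After op 1 (write(14)): arr=[14 _ _] head=0 tail=1 count=1
After op 2 (write(3)): arr=[14 3 _] head=0 tail=2 count=2
After op 3 (write(5)): arr=[14 3 5] head=0 tail=0 count=3
After op 4 (write(4)): arr=[4 3 5] head=1 tail=1 count=3
After op 5 (write(15)): arr=[4 15 5] head=2 tail=2 count=3
After op 6 (write(11)): arr=[4 15 11] head=0 tail=0 count=3
After op 7 (write(6)): arr=[6 15 11] head=1 tail=1 count=3
After op 8 (write(20)): arr=[6 20 11] head=2 tail=2 count=3
After op 9 (write(9)): arr=[6 20 9] head=0 tail=0 count=3
After op 10 (write(7)): arr=[7 20 9] head=1 tail=1 count=3

Answer: 20 9 7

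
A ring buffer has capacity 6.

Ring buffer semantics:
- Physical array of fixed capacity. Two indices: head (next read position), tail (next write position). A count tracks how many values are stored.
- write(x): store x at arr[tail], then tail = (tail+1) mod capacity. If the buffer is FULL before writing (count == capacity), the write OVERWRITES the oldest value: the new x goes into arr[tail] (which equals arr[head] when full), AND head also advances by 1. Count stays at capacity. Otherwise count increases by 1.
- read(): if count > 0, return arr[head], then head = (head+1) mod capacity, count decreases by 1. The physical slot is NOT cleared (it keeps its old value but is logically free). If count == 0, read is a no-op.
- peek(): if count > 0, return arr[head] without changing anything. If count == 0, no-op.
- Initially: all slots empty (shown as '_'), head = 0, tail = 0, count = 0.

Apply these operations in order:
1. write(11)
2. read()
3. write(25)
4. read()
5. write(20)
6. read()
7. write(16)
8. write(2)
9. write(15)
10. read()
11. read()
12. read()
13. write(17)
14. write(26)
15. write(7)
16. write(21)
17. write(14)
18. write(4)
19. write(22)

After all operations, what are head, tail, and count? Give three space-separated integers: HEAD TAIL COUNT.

Answer: 1 1 6

Derivation:
After op 1 (write(11)): arr=[11 _ _ _ _ _] head=0 tail=1 count=1
After op 2 (read()): arr=[11 _ _ _ _ _] head=1 tail=1 count=0
After op 3 (write(25)): arr=[11 25 _ _ _ _] head=1 tail=2 count=1
After op 4 (read()): arr=[11 25 _ _ _ _] head=2 tail=2 count=0
After op 5 (write(20)): arr=[11 25 20 _ _ _] head=2 tail=3 count=1
After op 6 (read()): arr=[11 25 20 _ _ _] head=3 tail=3 count=0
After op 7 (write(16)): arr=[11 25 20 16 _ _] head=3 tail=4 count=1
After op 8 (write(2)): arr=[11 25 20 16 2 _] head=3 tail=5 count=2
After op 9 (write(15)): arr=[11 25 20 16 2 15] head=3 tail=0 count=3
After op 10 (read()): arr=[11 25 20 16 2 15] head=4 tail=0 count=2
After op 11 (read()): arr=[11 25 20 16 2 15] head=5 tail=0 count=1
After op 12 (read()): arr=[11 25 20 16 2 15] head=0 tail=0 count=0
After op 13 (write(17)): arr=[17 25 20 16 2 15] head=0 tail=1 count=1
After op 14 (write(26)): arr=[17 26 20 16 2 15] head=0 tail=2 count=2
After op 15 (write(7)): arr=[17 26 7 16 2 15] head=0 tail=3 count=3
After op 16 (write(21)): arr=[17 26 7 21 2 15] head=0 tail=4 count=4
After op 17 (write(14)): arr=[17 26 7 21 14 15] head=0 tail=5 count=5
After op 18 (write(4)): arr=[17 26 7 21 14 4] head=0 tail=0 count=6
After op 19 (write(22)): arr=[22 26 7 21 14 4] head=1 tail=1 count=6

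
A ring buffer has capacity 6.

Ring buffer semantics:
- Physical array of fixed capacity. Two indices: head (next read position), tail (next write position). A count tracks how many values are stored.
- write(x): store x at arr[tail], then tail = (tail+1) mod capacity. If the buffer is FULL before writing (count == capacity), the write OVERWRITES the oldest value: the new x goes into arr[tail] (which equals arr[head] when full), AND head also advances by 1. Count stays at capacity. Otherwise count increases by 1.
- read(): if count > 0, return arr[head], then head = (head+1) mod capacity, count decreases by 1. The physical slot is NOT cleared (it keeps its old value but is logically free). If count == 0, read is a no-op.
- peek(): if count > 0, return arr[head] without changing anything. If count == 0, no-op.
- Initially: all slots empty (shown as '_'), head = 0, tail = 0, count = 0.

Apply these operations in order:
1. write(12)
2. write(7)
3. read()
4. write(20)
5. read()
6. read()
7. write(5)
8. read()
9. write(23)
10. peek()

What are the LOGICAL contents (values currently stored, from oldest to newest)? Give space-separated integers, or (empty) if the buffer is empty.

Answer: 23

Derivation:
After op 1 (write(12)): arr=[12 _ _ _ _ _] head=0 tail=1 count=1
After op 2 (write(7)): arr=[12 7 _ _ _ _] head=0 tail=2 count=2
After op 3 (read()): arr=[12 7 _ _ _ _] head=1 tail=2 count=1
After op 4 (write(20)): arr=[12 7 20 _ _ _] head=1 tail=3 count=2
After op 5 (read()): arr=[12 7 20 _ _ _] head=2 tail=3 count=1
After op 6 (read()): arr=[12 7 20 _ _ _] head=3 tail=3 count=0
After op 7 (write(5)): arr=[12 7 20 5 _ _] head=3 tail=4 count=1
After op 8 (read()): arr=[12 7 20 5 _ _] head=4 tail=4 count=0
After op 9 (write(23)): arr=[12 7 20 5 23 _] head=4 tail=5 count=1
After op 10 (peek()): arr=[12 7 20 5 23 _] head=4 tail=5 count=1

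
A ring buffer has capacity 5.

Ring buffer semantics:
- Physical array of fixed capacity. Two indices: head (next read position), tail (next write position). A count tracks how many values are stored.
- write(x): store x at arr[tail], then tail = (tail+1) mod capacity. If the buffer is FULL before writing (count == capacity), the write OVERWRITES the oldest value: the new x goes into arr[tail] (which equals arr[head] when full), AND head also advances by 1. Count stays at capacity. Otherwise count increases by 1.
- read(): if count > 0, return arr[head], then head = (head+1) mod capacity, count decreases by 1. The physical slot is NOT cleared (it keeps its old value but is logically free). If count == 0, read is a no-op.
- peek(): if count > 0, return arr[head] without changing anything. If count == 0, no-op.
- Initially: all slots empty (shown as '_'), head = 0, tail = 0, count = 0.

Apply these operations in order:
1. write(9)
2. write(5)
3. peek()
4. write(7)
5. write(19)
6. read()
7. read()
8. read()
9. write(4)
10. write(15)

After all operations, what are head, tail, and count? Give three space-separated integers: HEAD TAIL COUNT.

After op 1 (write(9)): arr=[9 _ _ _ _] head=0 tail=1 count=1
After op 2 (write(5)): arr=[9 5 _ _ _] head=0 tail=2 count=2
After op 3 (peek()): arr=[9 5 _ _ _] head=0 tail=2 count=2
After op 4 (write(7)): arr=[9 5 7 _ _] head=0 tail=3 count=3
After op 5 (write(19)): arr=[9 5 7 19 _] head=0 tail=4 count=4
After op 6 (read()): arr=[9 5 7 19 _] head=1 tail=4 count=3
After op 7 (read()): arr=[9 5 7 19 _] head=2 tail=4 count=2
After op 8 (read()): arr=[9 5 7 19 _] head=3 tail=4 count=1
After op 9 (write(4)): arr=[9 5 7 19 4] head=3 tail=0 count=2
After op 10 (write(15)): arr=[15 5 7 19 4] head=3 tail=1 count=3

Answer: 3 1 3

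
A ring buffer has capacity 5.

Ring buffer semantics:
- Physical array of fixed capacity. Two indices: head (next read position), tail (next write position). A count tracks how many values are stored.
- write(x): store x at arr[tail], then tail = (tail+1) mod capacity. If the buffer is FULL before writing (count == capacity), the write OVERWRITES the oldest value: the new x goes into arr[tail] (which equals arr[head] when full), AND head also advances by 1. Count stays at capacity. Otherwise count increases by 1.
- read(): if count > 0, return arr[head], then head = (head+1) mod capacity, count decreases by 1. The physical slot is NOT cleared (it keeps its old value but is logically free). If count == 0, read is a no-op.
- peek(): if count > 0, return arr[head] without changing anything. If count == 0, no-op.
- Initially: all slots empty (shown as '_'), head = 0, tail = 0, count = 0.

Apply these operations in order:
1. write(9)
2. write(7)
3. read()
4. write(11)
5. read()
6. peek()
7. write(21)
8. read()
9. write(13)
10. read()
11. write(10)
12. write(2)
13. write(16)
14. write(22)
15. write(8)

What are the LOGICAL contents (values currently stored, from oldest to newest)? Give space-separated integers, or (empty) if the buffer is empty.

Answer: 10 2 16 22 8

Derivation:
After op 1 (write(9)): arr=[9 _ _ _ _] head=0 tail=1 count=1
After op 2 (write(7)): arr=[9 7 _ _ _] head=0 tail=2 count=2
After op 3 (read()): arr=[9 7 _ _ _] head=1 tail=2 count=1
After op 4 (write(11)): arr=[9 7 11 _ _] head=1 tail=3 count=2
After op 5 (read()): arr=[9 7 11 _ _] head=2 tail=3 count=1
After op 6 (peek()): arr=[9 7 11 _ _] head=2 tail=3 count=1
After op 7 (write(21)): arr=[9 7 11 21 _] head=2 tail=4 count=2
After op 8 (read()): arr=[9 7 11 21 _] head=3 tail=4 count=1
After op 9 (write(13)): arr=[9 7 11 21 13] head=3 tail=0 count=2
After op 10 (read()): arr=[9 7 11 21 13] head=4 tail=0 count=1
After op 11 (write(10)): arr=[10 7 11 21 13] head=4 tail=1 count=2
After op 12 (write(2)): arr=[10 2 11 21 13] head=4 tail=2 count=3
After op 13 (write(16)): arr=[10 2 16 21 13] head=4 tail=3 count=4
After op 14 (write(22)): arr=[10 2 16 22 13] head=4 tail=4 count=5
After op 15 (write(8)): arr=[10 2 16 22 8] head=0 tail=0 count=5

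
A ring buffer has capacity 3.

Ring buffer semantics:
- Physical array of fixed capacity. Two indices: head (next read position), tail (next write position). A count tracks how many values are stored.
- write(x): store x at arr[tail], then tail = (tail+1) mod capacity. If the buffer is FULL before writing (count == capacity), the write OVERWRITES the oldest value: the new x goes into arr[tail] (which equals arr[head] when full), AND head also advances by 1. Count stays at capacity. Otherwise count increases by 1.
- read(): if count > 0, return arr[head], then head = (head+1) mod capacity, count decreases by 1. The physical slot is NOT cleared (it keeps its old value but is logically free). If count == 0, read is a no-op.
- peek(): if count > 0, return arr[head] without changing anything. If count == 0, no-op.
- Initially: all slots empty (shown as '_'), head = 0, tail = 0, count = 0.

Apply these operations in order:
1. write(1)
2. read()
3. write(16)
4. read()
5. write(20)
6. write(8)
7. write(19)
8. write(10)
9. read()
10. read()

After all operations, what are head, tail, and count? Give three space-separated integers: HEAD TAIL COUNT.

After op 1 (write(1)): arr=[1 _ _] head=0 tail=1 count=1
After op 2 (read()): arr=[1 _ _] head=1 tail=1 count=0
After op 3 (write(16)): arr=[1 16 _] head=1 tail=2 count=1
After op 4 (read()): arr=[1 16 _] head=2 tail=2 count=0
After op 5 (write(20)): arr=[1 16 20] head=2 tail=0 count=1
After op 6 (write(8)): arr=[8 16 20] head=2 tail=1 count=2
After op 7 (write(19)): arr=[8 19 20] head=2 tail=2 count=3
After op 8 (write(10)): arr=[8 19 10] head=0 tail=0 count=3
After op 9 (read()): arr=[8 19 10] head=1 tail=0 count=2
After op 10 (read()): arr=[8 19 10] head=2 tail=0 count=1

Answer: 2 0 1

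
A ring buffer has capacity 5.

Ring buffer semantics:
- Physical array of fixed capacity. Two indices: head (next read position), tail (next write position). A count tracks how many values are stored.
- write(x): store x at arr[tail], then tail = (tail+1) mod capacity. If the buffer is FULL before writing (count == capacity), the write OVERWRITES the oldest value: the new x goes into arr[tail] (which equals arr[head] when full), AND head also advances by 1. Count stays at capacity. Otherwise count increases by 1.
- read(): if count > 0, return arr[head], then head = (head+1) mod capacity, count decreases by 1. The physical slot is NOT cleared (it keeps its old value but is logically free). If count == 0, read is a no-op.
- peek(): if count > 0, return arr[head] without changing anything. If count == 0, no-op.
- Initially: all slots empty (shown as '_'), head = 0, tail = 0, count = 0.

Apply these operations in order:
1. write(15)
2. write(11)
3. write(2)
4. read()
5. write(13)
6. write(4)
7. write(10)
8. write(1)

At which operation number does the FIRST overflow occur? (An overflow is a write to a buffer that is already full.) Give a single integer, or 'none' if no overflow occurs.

After op 1 (write(15)): arr=[15 _ _ _ _] head=0 tail=1 count=1
After op 2 (write(11)): arr=[15 11 _ _ _] head=0 tail=2 count=2
After op 3 (write(2)): arr=[15 11 2 _ _] head=0 tail=3 count=3
After op 4 (read()): arr=[15 11 2 _ _] head=1 tail=3 count=2
After op 5 (write(13)): arr=[15 11 2 13 _] head=1 tail=4 count=3
After op 6 (write(4)): arr=[15 11 2 13 4] head=1 tail=0 count=4
After op 7 (write(10)): arr=[10 11 2 13 4] head=1 tail=1 count=5
After op 8 (write(1)): arr=[10 1 2 13 4] head=2 tail=2 count=5

Answer: 8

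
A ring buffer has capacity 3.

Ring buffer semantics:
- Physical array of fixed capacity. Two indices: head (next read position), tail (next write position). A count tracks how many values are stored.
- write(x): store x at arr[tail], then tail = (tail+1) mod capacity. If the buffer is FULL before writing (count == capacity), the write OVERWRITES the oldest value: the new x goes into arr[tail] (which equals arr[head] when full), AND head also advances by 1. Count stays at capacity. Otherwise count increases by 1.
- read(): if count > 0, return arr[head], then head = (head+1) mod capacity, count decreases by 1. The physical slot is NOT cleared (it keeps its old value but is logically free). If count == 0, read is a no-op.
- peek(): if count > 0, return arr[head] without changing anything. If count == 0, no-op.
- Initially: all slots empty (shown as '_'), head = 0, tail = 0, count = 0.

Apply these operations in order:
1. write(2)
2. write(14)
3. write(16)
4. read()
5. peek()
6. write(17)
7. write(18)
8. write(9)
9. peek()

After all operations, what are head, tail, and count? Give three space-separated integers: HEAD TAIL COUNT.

After op 1 (write(2)): arr=[2 _ _] head=0 tail=1 count=1
After op 2 (write(14)): arr=[2 14 _] head=0 tail=2 count=2
After op 3 (write(16)): arr=[2 14 16] head=0 tail=0 count=3
After op 4 (read()): arr=[2 14 16] head=1 tail=0 count=2
After op 5 (peek()): arr=[2 14 16] head=1 tail=0 count=2
After op 6 (write(17)): arr=[17 14 16] head=1 tail=1 count=3
After op 7 (write(18)): arr=[17 18 16] head=2 tail=2 count=3
After op 8 (write(9)): arr=[17 18 9] head=0 tail=0 count=3
After op 9 (peek()): arr=[17 18 9] head=0 tail=0 count=3

Answer: 0 0 3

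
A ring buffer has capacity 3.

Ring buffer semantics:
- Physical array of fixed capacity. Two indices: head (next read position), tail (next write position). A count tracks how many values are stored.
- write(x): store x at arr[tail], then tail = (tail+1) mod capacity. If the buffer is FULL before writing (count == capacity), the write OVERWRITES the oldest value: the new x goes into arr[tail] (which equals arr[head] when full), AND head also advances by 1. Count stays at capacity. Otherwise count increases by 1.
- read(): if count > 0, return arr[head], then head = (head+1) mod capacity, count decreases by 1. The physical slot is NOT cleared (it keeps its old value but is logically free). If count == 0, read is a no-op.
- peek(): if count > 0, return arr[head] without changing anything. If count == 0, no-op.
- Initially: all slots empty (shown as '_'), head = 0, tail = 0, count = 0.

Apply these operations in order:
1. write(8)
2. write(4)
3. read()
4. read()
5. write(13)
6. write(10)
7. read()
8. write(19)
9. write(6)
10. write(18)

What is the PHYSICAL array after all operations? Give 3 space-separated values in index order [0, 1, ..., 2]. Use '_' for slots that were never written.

Answer: 18 19 6

Derivation:
After op 1 (write(8)): arr=[8 _ _] head=0 tail=1 count=1
After op 2 (write(4)): arr=[8 4 _] head=0 tail=2 count=2
After op 3 (read()): arr=[8 4 _] head=1 tail=2 count=1
After op 4 (read()): arr=[8 4 _] head=2 tail=2 count=0
After op 5 (write(13)): arr=[8 4 13] head=2 tail=0 count=1
After op 6 (write(10)): arr=[10 4 13] head=2 tail=1 count=2
After op 7 (read()): arr=[10 4 13] head=0 tail=1 count=1
After op 8 (write(19)): arr=[10 19 13] head=0 tail=2 count=2
After op 9 (write(6)): arr=[10 19 6] head=0 tail=0 count=3
After op 10 (write(18)): arr=[18 19 6] head=1 tail=1 count=3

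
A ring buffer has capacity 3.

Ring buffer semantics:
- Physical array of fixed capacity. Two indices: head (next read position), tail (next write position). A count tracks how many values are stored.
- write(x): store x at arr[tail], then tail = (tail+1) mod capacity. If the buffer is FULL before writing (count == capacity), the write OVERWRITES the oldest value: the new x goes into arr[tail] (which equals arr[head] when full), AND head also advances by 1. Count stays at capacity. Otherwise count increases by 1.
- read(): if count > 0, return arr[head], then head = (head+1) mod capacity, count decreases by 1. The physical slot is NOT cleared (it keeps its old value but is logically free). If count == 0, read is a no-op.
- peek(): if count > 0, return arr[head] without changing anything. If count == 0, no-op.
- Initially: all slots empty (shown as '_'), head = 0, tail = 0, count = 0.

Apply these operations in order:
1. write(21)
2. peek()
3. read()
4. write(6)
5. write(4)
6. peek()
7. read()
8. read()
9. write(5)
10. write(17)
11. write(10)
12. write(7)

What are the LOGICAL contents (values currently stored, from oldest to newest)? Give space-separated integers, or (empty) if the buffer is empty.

After op 1 (write(21)): arr=[21 _ _] head=0 tail=1 count=1
After op 2 (peek()): arr=[21 _ _] head=0 tail=1 count=1
After op 3 (read()): arr=[21 _ _] head=1 tail=1 count=0
After op 4 (write(6)): arr=[21 6 _] head=1 tail=2 count=1
After op 5 (write(4)): arr=[21 6 4] head=1 tail=0 count=2
After op 6 (peek()): arr=[21 6 4] head=1 tail=0 count=2
After op 7 (read()): arr=[21 6 4] head=2 tail=0 count=1
After op 8 (read()): arr=[21 6 4] head=0 tail=0 count=0
After op 9 (write(5)): arr=[5 6 4] head=0 tail=1 count=1
After op 10 (write(17)): arr=[5 17 4] head=0 tail=2 count=2
After op 11 (write(10)): arr=[5 17 10] head=0 tail=0 count=3
After op 12 (write(7)): arr=[7 17 10] head=1 tail=1 count=3

Answer: 17 10 7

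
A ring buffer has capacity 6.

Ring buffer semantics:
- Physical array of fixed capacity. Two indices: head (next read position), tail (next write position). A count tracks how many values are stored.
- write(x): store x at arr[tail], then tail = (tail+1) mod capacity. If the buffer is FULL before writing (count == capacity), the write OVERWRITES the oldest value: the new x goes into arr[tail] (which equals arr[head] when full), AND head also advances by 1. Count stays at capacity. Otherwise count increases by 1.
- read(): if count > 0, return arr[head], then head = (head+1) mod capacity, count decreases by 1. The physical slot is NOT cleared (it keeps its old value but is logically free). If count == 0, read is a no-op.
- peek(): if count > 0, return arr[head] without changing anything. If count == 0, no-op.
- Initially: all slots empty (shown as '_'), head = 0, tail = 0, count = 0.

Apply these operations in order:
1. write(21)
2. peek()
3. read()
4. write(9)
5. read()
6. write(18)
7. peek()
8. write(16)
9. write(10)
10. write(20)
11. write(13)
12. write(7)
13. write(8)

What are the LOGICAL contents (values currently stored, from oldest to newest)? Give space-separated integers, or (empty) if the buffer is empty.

Answer: 16 10 20 13 7 8

Derivation:
After op 1 (write(21)): arr=[21 _ _ _ _ _] head=0 tail=1 count=1
After op 2 (peek()): arr=[21 _ _ _ _ _] head=0 tail=1 count=1
After op 3 (read()): arr=[21 _ _ _ _ _] head=1 tail=1 count=0
After op 4 (write(9)): arr=[21 9 _ _ _ _] head=1 tail=2 count=1
After op 5 (read()): arr=[21 9 _ _ _ _] head=2 tail=2 count=0
After op 6 (write(18)): arr=[21 9 18 _ _ _] head=2 tail=3 count=1
After op 7 (peek()): arr=[21 9 18 _ _ _] head=2 tail=3 count=1
After op 8 (write(16)): arr=[21 9 18 16 _ _] head=2 tail=4 count=2
After op 9 (write(10)): arr=[21 9 18 16 10 _] head=2 tail=5 count=3
After op 10 (write(20)): arr=[21 9 18 16 10 20] head=2 tail=0 count=4
After op 11 (write(13)): arr=[13 9 18 16 10 20] head=2 tail=1 count=5
After op 12 (write(7)): arr=[13 7 18 16 10 20] head=2 tail=2 count=6
After op 13 (write(8)): arr=[13 7 8 16 10 20] head=3 tail=3 count=6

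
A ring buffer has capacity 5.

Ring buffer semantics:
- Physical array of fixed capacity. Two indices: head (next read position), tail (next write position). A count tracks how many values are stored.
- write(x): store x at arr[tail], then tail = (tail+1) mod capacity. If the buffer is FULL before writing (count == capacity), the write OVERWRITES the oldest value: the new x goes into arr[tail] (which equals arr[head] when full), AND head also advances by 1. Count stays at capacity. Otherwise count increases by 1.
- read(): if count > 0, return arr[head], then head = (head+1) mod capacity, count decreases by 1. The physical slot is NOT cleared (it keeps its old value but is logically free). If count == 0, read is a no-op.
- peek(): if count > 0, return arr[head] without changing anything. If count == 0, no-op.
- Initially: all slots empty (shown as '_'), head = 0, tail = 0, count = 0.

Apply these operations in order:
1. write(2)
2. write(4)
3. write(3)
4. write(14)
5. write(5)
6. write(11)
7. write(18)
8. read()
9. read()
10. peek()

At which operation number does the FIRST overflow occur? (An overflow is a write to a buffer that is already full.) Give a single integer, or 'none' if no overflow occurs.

Answer: 6

Derivation:
After op 1 (write(2)): arr=[2 _ _ _ _] head=0 tail=1 count=1
After op 2 (write(4)): arr=[2 4 _ _ _] head=0 tail=2 count=2
After op 3 (write(3)): arr=[2 4 3 _ _] head=0 tail=3 count=3
After op 4 (write(14)): arr=[2 4 3 14 _] head=0 tail=4 count=4
After op 5 (write(5)): arr=[2 4 3 14 5] head=0 tail=0 count=5
After op 6 (write(11)): arr=[11 4 3 14 5] head=1 tail=1 count=5
After op 7 (write(18)): arr=[11 18 3 14 5] head=2 tail=2 count=5
After op 8 (read()): arr=[11 18 3 14 5] head=3 tail=2 count=4
After op 9 (read()): arr=[11 18 3 14 5] head=4 tail=2 count=3
After op 10 (peek()): arr=[11 18 3 14 5] head=4 tail=2 count=3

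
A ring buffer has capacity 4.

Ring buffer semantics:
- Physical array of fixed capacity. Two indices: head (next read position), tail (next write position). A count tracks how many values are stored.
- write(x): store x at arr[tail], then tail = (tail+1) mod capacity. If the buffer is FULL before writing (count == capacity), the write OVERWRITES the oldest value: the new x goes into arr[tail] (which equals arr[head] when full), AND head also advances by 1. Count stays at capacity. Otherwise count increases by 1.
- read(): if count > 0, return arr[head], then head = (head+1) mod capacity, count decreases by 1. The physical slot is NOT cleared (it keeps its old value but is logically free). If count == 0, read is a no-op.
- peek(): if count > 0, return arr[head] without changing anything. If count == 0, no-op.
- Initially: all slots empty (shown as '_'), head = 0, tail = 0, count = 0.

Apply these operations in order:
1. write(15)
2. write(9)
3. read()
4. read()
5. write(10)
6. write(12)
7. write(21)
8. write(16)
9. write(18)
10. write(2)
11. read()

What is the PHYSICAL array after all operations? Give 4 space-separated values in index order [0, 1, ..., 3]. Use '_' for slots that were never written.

After op 1 (write(15)): arr=[15 _ _ _] head=0 tail=1 count=1
After op 2 (write(9)): arr=[15 9 _ _] head=0 tail=2 count=2
After op 3 (read()): arr=[15 9 _ _] head=1 tail=2 count=1
After op 4 (read()): arr=[15 9 _ _] head=2 tail=2 count=0
After op 5 (write(10)): arr=[15 9 10 _] head=2 tail=3 count=1
After op 6 (write(12)): arr=[15 9 10 12] head=2 tail=0 count=2
After op 7 (write(21)): arr=[21 9 10 12] head=2 tail=1 count=3
After op 8 (write(16)): arr=[21 16 10 12] head=2 tail=2 count=4
After op 9 (write(18)): arr=[21 16 18 12] head=3 tail=3 count=4
After op 10 (write(2)): arr=[21 16 18 2] head=0 tail=0 count=4
After op 11 (read()): arr=[21 16 18 2] head=1 tail=0 count=3

Answer: 21 16 18 2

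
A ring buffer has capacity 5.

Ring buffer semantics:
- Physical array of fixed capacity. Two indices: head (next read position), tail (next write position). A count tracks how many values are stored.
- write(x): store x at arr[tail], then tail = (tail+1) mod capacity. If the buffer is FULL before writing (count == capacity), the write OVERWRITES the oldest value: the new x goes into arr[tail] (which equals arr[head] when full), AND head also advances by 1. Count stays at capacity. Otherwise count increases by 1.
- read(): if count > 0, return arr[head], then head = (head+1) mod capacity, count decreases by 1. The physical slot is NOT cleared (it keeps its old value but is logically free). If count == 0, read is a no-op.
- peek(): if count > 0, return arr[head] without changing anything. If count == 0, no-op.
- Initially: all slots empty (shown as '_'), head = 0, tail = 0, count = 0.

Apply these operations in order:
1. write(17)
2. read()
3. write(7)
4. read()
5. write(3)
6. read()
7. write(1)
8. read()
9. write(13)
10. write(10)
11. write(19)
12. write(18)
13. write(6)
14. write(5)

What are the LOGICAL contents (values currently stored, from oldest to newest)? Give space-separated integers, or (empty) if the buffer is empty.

After op 1 (write(17)): arr=[17 _ _ _ _] head=0 tail=1 count=1
After op 2 (read()): arr=[17 _ _ _ _] head=1 tail=1 count=0
After op 3 (write(7)): arr=[17 7 _ _ _] head=1 tail=2 count=1
After op 4 (read()): arr=[17 7 _ _ _] head=2 tail=2 count=0
After op 5 (write(3)): arr=[17 7 3 _ _] head=2 tail=3 count=1
After op 6 (read()): arr=[17 7 3 _ _] head=3 tail=3 count=0
After op 7 (write(1)): arr=[17 7 3 1 _] head=3 tail=4 count=1
After op 8 (read()): arr=[17 7 3 1 _] head=4 tail=4 count=0
After op 9 (write(13)): arr=[17 7 3 1 13] head=4 tail=0 count=1
After op 10 (write(10)): arr=[10 7 3 1 13] head=4 tail=1 count=2
After op 11 (write(19)): arr=[10 19 3 1 13] head=4 tail=2 count=3
After op 12 (write(18)): arr=[10 19 18 1 13] head=4 tail=3 count=4
After op 13 (write(6)): arr=[10 19 18 6 13] head=4 tail=4 count=5
After op 14 (write(5)): arr=[10 19 18 6 5] head=0 tail=0 count=5

Answer: 10 19 18 6 5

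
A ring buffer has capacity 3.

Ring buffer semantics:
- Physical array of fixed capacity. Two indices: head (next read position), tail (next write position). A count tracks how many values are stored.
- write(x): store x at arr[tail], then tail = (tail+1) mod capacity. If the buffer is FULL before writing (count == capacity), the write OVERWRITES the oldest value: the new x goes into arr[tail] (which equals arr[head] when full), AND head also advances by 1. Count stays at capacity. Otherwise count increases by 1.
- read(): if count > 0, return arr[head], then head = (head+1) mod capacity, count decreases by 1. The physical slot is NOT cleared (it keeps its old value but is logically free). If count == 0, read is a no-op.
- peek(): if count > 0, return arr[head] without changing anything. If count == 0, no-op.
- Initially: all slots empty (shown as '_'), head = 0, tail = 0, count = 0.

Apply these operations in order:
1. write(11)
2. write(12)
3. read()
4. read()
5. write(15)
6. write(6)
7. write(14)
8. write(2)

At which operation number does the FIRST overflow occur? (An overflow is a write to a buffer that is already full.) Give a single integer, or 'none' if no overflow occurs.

After op 1 (write(11)): arr=[11 _ _] head=0 tail=1 count=1
After op 2 (write(12)): arr=[11 12 _] head=0 tail=2 count=2
After op 3 (read()): arr=[11 12 _] head=1 tail=2 count=1
After op 4 (read()): arr=[11 12 _] head=2 tail=2 count=0
After op 5 (write(15)): arr=[11 12 15] head=2 tail=0 count=1
After op 6 (write(6)): arr=[6 12 15] head=2 tail=1 count=2
After op 7 (write(14)): arr=[6 14 15] head=2 tail=2 count=3
After op 8 (write(2)): arr=[6 14 2] head=0 tail=0 count=3

Answer: 8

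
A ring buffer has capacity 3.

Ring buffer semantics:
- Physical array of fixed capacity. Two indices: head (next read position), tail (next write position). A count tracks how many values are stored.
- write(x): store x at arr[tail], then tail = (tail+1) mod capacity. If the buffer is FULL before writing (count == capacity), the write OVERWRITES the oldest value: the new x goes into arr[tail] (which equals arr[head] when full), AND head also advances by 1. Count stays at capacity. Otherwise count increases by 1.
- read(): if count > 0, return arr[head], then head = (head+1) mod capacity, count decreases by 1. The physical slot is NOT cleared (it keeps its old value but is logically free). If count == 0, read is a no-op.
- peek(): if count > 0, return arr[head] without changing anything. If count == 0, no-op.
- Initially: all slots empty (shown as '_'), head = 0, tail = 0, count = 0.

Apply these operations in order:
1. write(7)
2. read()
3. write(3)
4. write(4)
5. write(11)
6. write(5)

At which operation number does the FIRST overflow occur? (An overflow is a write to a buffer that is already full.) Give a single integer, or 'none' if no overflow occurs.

Answer: 6

Derivation:
After op 1 (write(7)): arr=[7 _ _] head=0 tail=1 count=1
After op 2 (read()): arr=[7 _ _] head=1 tail=1 count=0
After op 3 (write(3)): arr=[7 3 _] head=1 tail=2 count=1
After op 4 (write(4)): arr=[7 3 4] head=1 tail=0 count=2
After op 5 (write(11)): arr=[11 3 4] head=1 tail=1 count=3
After op 6 (write(5)): arr=[11 5 4] head=2 tail=2 count=3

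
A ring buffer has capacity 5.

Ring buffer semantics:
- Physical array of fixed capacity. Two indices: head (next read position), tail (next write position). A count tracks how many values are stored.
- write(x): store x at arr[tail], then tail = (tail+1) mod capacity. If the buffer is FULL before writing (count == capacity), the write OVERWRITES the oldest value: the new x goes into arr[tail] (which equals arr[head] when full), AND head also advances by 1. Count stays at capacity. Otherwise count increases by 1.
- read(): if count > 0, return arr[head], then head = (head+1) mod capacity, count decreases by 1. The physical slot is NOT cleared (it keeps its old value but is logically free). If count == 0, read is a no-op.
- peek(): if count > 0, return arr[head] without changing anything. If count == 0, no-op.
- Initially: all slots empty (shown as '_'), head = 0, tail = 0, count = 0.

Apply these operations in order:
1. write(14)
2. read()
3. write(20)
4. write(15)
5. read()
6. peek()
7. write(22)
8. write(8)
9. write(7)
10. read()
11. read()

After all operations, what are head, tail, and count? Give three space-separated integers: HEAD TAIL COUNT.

After op 1 (write(14)): arr=[14 _ _ _ _] head=0 tail=1 count=1
After op 2 (read()): arr=[14 _ _ _ _] head=1 tail=1 count=0
After op 3 (write(20)): arr=[14 20 _ _ _] head=1 tail=2 count=1
After op 4 (write(15)): arr=[14 20 15 _ _] head=1 tail=3 count=2
After op 5 (read()): arr=[14 20 15 _ _] head=2 tail=3 count=1
After op 6 (peek()): arr=[14 20 15 _ _] head=2 tail=3 count=1
After op 7 (write(22)): arr=[14 20 15 22 _] head=2 tail=4 count=2
After op 8 (write(8)): arr=[14 20 15 22 8] head=2 tail=0 count=3
After op 9 (write(7)): arr=[7 20 15 22 8] head=2 tail=1 count=4
After op 10 (read()): arr=[7 20 15 22 8] head=3 tail=1 count=3
After op 11 (read()): arr=[7 20 15 22 8] head=4 tail=1 count=2

Answer: 4 1 2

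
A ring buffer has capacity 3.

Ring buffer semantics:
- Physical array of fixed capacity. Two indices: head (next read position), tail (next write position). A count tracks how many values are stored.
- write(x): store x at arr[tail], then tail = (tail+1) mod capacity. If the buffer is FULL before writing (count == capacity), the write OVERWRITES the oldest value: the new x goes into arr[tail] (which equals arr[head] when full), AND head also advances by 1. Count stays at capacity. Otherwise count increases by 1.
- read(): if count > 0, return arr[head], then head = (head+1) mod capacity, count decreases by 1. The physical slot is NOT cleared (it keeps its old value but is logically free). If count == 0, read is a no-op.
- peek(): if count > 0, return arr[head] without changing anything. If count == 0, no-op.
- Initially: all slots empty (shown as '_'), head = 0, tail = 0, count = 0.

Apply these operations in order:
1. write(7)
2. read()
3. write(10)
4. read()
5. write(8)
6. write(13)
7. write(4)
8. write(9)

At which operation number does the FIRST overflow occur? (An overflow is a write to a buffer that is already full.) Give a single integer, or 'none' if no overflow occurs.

Answer: 8

Derivation:
After op 1 (write(7)): arr=[7 _ _] head=0 tail=1 count=1
After op 2 (read()): arr=[7 _ _] head=1 tail=1 count=0
After op 3 (write(10)): arr=[7 10 _] head=1 tail=2 count=1
After op 4 (read()): arr=[7 10 _] head=2 tail=2 count=0
After op 5 (write(8)): arr=[7 10 8] head=2 tail=0 count=1
After op 6 (write(13)): arr=[13 10 8] head=2 tail=1 count=2
After op 7 (write(4)): arr=[13 4 8] head=2 tail=2 count=3
After op 8 (write(9)): arr=[13 4 9] head=0 tail=0 count=3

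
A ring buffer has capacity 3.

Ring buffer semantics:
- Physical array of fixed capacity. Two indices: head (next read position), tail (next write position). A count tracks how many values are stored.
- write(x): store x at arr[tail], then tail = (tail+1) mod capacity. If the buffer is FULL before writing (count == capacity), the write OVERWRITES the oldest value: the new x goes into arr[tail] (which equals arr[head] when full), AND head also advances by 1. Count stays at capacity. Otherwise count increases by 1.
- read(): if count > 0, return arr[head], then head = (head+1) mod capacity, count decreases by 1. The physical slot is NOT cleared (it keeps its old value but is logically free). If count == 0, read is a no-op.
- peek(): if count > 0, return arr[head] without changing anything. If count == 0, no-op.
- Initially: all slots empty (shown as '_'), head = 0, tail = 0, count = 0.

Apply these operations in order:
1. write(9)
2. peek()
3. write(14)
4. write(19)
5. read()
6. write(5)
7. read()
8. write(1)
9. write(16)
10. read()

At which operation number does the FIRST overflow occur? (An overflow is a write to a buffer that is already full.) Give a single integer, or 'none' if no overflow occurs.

After op 1 (write(9)): arr=[9 _ _] head=0 tail=1 count=1
After op 2 (peek()): arr=[9 _ _] head=0 tail=1 count=1
After op 3 (write(14)): arr=[9 14 _] head=0 tail=2 count=2
After op 4 (write(19)): arr=[9 14 19] head=0 tail=0 count=3
After op 5 (read()): arr=[9 14 19] head=1 tail=0 count=2
After op 6 (write(5)): arr=[5 14 19] head=1 tail=1 count=3
After op 7 (read()): arr=[5 14 19] head=2 tail=1 count=2
After op 8 (write(1)): arr=[5 1 19] head=2 tail=2 count=3
After op 9 (write(16)): arr=[5 1 16] head=0 tail=0 count=3
After op 10 (read()): arr=[5 1 16] head=1 tail=0 count=2

Answer: 9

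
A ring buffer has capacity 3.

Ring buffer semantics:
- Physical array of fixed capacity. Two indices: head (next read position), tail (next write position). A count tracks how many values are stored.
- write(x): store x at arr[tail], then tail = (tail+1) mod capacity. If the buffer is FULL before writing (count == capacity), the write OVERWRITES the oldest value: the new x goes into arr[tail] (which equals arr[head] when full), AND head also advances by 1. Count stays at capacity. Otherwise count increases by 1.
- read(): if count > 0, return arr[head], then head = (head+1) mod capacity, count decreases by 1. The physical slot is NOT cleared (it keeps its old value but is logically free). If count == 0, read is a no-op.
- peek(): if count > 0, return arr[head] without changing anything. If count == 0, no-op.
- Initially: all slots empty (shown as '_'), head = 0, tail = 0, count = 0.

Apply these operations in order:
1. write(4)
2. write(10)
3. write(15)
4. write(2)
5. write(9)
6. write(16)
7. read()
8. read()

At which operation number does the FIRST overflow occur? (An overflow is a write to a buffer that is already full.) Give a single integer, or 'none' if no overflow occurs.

After op 1 (write(4)): arr=[4 _ _] head=0 tail=1 count=1
After op 2 (write(10)): arr=[4 10 _] head=0 tail=2 count=2
After op 3 (write(15)): arr=[4 10 15] head=0 tail=0 count=3
After op 4 (write(2)): arr=[2 10 15] head=1 tail=1 count=3
After op 5 (write(9)): arr=[2 9 15] head=2 tail=2 count=3
After op 6 (write(16)): arr=[2 9 16] head=0 tail=0 count=3
After op 7 (read()): arr=[2 9 16] head=1 tail=0 count=2
After op 8 (read()): arr=[2 9 16] head=2 tail=0 count=1

Answer: 4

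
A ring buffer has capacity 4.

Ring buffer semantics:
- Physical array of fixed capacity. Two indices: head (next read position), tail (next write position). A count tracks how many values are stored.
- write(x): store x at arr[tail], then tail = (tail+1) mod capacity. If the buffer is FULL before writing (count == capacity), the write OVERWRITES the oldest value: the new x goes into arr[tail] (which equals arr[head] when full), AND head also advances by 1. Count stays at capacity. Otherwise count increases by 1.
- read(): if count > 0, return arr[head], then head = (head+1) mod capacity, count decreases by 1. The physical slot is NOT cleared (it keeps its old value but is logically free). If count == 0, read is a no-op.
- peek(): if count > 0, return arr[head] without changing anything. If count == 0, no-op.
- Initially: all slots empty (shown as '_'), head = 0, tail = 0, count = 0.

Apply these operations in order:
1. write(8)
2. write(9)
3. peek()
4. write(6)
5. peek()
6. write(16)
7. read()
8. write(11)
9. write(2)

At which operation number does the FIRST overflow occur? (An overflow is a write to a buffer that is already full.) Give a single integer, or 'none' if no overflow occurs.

After op 1 (write(8)): arr=[8 _ _ _] head=0 tail=1 count=1
After op 2 (write(9)): arr=[8 9 _ _] head=0 tail=2 count=2
After op 3 (peek()): arr=[8 9 _ _] head=0 tail=2 count=2
After op 4 (write(6)): arr=[8 9 6 _] head=0 tail=3 count=3
After op 5 (peek()): arr=[8 9 6 _] head=0 tail=3 count=3
After op 6 (write(16)): arr=[8 9 6 16] head=0 tail=0 count=4
After op 7 (read()): arr=[8 9 6 16] head=1 tail=0 count=3
After op 8 (write(11)): arr=[11 9 6 16] head=1 tail=1 count=4
After op 9 (write(2)): arr=[11 2 6 16] head=2 tail=2 count=4

Answer: 9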